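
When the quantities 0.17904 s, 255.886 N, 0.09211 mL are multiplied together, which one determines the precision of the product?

0.17904 s → 5 s.f.; 255.886 N → 6 s.f.; 0.09211 mL → 4 s.f.
The fewest is 4 significant figures, from 0.09211 mL.

0.09211 mL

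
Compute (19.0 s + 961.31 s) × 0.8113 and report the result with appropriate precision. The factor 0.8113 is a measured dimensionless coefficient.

19.0 s + 961.31 s = 980.31 s; the sum is limited to 1 decimal place (4 s.f.).
Carrying full precision, 980.31 × 0.8113 = 795.325503 s; 0.8113 has 4 s.f., so the result keeps min(4, 4) = 4 s.f.
Rounded to 4 significant figures: 795.3 s.

795.3 s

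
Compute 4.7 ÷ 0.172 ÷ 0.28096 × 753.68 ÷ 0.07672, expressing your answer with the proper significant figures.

9.6 × 10⁵

4.7 ÷ 0.172 ÷ 0.28096 × 753.68 ÷ 0.07672 = 955439.767088…
Multiplication/division keeps the fewest significant figures: 4.7 → 2 s.f., 0.172 → 3 s.f., 0.28096 → 5 s.f., 753.68 → 5 s.f., 0.07672 → 4 s.f.; limit is 2.
Rounded to 2 significant figures: 9.6 × 10⁵.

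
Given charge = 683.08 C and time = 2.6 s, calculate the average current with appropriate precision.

average current = 683.08 C ÷ 2.6 s = 262.723076923… A.
683.08 has 5 significant figures; 2.6 has 2.
Division/multiplication keeps the fewest: 2 significant figures.
Rounded: 2.6 × 10^2 A.

2.6 × 10^2 A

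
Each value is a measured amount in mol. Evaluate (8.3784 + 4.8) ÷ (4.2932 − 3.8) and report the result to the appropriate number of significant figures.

3 × 10^1

8.3784 + 4.8 = 13.1784, limited to 1 d.p. → 3 s.f.; 4.2932 − 3.8 = 0.4932, limited to 1 d.p. → 1 s.f.
Carrying full precision, 13.1784 ÷ 0.4932 = 26.7201946472…; keep min(3, 1) = 1 s.f.
Rounded to 1 significant figure: 3 × 10^1.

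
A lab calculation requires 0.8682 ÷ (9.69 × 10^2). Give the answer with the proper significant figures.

8.96 × 10^-4

0.8682 ÷ (9.69 × 10^2) = 0.000895975232198…
Multiplication/division keeps the fewest significant figures: 0.8682 → 4 s.f., 9.69 × 10^2 → 3 s.f.; limit is 3.
Rounded to 3 significant figures: 8.96 × 10^-4.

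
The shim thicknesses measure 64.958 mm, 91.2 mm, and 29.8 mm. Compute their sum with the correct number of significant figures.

186.0 mm

64.958 mm + 91.2 mm + 29.8 mm = 185.958 mm.
Addition/subtraction keeps the fewest decimal places: 64.958 → 3 decimal places, 91.2 → 1 decimal place, 29.8 → 1 decimal place; limit is 1.
Rounded to 1 decimal place: 186.0 mm.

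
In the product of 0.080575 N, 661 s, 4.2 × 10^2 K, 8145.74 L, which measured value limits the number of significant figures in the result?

0.080575 N → 5 s.f.; 661 s → 3 s.f.; 4.2 × 10^2 K → 2 s.f.; 8145.74 L → 6 s.f.
The fewest is 2 significant figures, from 4.2 × 10^2 K.

4.2 × 10^2 K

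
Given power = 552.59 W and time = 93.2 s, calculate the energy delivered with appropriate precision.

5.15 × 10⁴ J

energy delivered = 552.59 W × 93.2 s = 51501.388 J.
552.59 has 5 significant figures; 93.2 has 3.
Division/multiplication keeps the fewest: 3 significant figures.
Rounded: 5.15 × 10⁴ J.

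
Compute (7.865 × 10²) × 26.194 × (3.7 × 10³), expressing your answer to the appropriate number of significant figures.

7.6 × 10⁷

(7.865 × 10²) × 26.194 × (3.7 × 10³) = 76225849.7
Multiplication/division keeps the fewest significant figures: 7.865 × 10² → 4 s.f., 26.194 → 5 s.f., 3.7 × 10³ → 2 s.f.; limit is 2.
Rounded to 2 significant figures: 7.6 × 10⁷.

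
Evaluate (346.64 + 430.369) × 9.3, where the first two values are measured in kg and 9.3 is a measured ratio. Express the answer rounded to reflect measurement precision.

7.2 × 10^3 kg

346.64 kg + 430.369 kg = 777.009 kg; the sum is limited to 2 decimal places (5 s.f.).
Carrying full precision, 777.009 × 9.3 = 7226.1837 kg; 9.3 has 2 s.f., so the result keeps min(5, 2) = 2 s.f.
Rounded to 2 significant figures: 7.2 × 10^3 kg.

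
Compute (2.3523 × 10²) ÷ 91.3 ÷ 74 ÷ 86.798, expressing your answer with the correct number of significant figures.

4.0 × 10⁻⁴

(2.3523 × 10²) ÷ 91.3 ÷ 74 ÷ 86.798 = 0.000401125704662…
Multiplication/division keeps the fewest significant figures: 2.3523 × 10² → 5 s.f., 91.3 → 3 s.f., 74 → 2 s.f., 86.798 → 5 s.f.; limit is 2.
Rounded to 2 significant figures: 4.0 × 10⁻⁴.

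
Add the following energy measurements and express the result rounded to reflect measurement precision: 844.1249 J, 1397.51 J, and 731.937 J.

2973.57 J

844.1249 J + 1397.51 J + 731.937 J = 2973.5719 J.
Addition/subtraction keeps the fewest decimal places: 844.1249 → 4 decimal places, 1397.51 → 2 decimal places, 731.937 → 3 decimal places; limit is 2.
Rounded to 2 decimal places: 2973.57 J.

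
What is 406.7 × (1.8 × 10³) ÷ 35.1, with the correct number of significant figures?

406.7 × (1.8 × 10³) ÷ 35.1 = 20856.4102564…
Multiplication/division keeps the fewest significant figures: 406.7 → 4 s.f., 1.8 × 10³ → 2 s.f., 35.1 → 3 s.f.; limit is 2.
Rounded to 2 significant figures: 2.1 × 10⁴.

2.1 × 10⁴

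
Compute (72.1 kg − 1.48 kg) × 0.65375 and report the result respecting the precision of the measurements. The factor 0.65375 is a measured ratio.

72.1 kg − 1.48 kg = 70.62 kg; the difference is limited to 1 decimal place (3 s.f.).
Carrying full precision, 70.62 × 0.65375 = 46.167825 kg; 0.65375 has 5 s.f., so the result keeps min(3, 5) = 3 s.f.
Rounded to 3 significant figures: 46.2 kg.

46.2 kg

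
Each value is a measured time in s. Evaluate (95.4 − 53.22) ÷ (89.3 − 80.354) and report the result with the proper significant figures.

4.7

95.4 − 53.22 = 42.18, limited to 1 d.p. → 3 s.f.; 89.3 − 80.354 = 8.946, limited to 1 d.p. → 2 s.f.
Carrying full precision, 42.18 ÷ 8.946 = 4.7149564051…; keep min(3, 2) = 2 s.f.
Rounded to 2 significant figures: 4.7.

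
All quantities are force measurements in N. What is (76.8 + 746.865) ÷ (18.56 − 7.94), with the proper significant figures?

77.56

76.8 + 746.865 = 823.665, limited to 1 d.p. → 4 s.f.; 18.56 − 7.94 = 10.62, limited to 2 d.p. → 4 s.f.
Carrying full precision, 823.665 ÷ 10.62 = 77.5579096045…; keep min(4, 4) = 4 s.f.
Rounded to 4 significant figures: 77.56.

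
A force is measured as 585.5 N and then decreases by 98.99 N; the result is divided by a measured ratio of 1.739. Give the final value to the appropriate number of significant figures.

279.8 N

585.5 N − 98.99 N = 486.51 N; the difference is limited to 1 decimal place (4 s.f.).
Carrying full precision, 486.51 ÷ 1.739 = 279.764232317… N; 1.739 has 4 s.f., so the result keeps min(4, 4) = 4 s.f.
Rounded to 4 significant figures: 279.8 N.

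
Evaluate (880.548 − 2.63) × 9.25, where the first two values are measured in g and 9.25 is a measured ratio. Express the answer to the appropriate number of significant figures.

8.12 × 10³ g

880.548 g − 2.63 g = 877.918 g; the difference is limited to 2 decimal places (5 s.f.).
Carrying full precision, 877.918 × 9.25 = 8120.7415 g; 9.25 has 3 s.f., so the result keeps min(5, 3) = 3 s.f.
Rounded to 3 significant figures: 8.12 × 10³ g.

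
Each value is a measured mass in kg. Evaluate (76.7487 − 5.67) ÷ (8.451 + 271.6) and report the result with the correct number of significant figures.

76.7487 − 5.67 = 71.0787, limited to 2 d.p. → 4 s.f.; 8.451 + 271.6 = 280.051, limited to 1 d.p. → 4 s.f.
Carrying full precision, 71.0787 ÷ 280.051 = 0.253806271001…; keep min(4, 4) = 4 s.f.
Rounded to 4 significant figures: 0.2538.

0.2538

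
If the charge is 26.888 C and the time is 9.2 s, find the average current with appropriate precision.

average current = 26.888 C ÷ 9.2 s = 2.92260869565… A.
26.888 has 5 significant figures; 9.2 has 2.
Division/multiplication keeps the fewest: 2 significant figures.
Rounded: 2.9 A.

2.9 A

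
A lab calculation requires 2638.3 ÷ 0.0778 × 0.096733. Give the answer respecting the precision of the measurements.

2638.3 ÷ 0.0778 × 0.096733 = 3280.34285219…
Multiplication/division keeps the fewest significant figures: 2638.3 → 5 s.f., 0.0778 → 3 s.f., 0.096733 → 5 s.f.; limit is 3.
Rounded to 3 significant figures: 3.28 × 10^3.

3.28 × 10^3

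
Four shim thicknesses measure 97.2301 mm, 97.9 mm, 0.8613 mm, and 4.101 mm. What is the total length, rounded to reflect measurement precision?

2.001 × 10^2 mm

97.2301 mm + 97.9 mm + 0.8613 mm + 4.101 mm = 200.0924 mm.
Addition/subtraction keeps the fewest decimal places: 97.2301 → 4 decimal places, 97.9 → 1 decimal place, 0.8613 → 4 decimal places, 4.101 → 3 decimal places; limit is 1.
Rounded to 1 decimal place: 2.001 × 10^2 mm.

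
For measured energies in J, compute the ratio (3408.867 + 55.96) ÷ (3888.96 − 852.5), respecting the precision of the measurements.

3408.867 + 55.96 = 3464.827, limited to 2 d.p. → 6 s.f.; 3888.96 − 852.5 = 3036.46, limited to 1 d.p. → 5 s.f.
Carrying full precision, 3464.827 ÷ 3036.46 = 1.14107447488…; keep min(6, 5) = 5 s.f.
Rounded to 5 significant figures: 1.1411.

1.1411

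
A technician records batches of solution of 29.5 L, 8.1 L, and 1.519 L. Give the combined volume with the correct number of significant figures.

39.1 L

29.5 L + 8.1 L + 1.519 L = 39.119 L.
Addition/subtraction keeps the fewest decimal places: 29.5 → 1 decimal place, 8.1 → 1 decimal place, 1.519 → 3 decimal places; limit is 1.
Rounded to 1 decimal place: 39.1 L.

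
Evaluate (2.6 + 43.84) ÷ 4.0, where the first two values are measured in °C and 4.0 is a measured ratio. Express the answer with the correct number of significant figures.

2.6 °C + 43.84 °C = 46.44 °C; the sum is limited to 1 decimal place (3 s.f.).
Carrying full precision, 46.44 ÷ 4.0 = 11.61 °C; 4.0 has 2 s.f., so the result keeps min(3, 2) = 2 s.f.
Rounded to 2 significant figures: 12 °C.

12 °C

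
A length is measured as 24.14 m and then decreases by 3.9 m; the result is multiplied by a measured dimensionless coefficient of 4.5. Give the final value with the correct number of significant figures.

91 m

24.14 m − 3.9 m = 20.24 m; the difference is limited to 1 decimal place (3 s.f.).
Carrying full precision, 20.24 × 4.5 = 91.08 m; 4.5 has 2 s.f., so the result keeps min(3, 2) = 2 s.f.
Rounded to 2 significant figures: 91 m.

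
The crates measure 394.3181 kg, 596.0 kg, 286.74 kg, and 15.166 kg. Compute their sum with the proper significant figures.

394.3181 kg + 596.0 kg + 286.74 kg + 15.166 kg = 1292.2241 kg.
Addition/subtraction keeps the fewest decimal places: 394.3181 → 4 decimal places, 596.0 → 1 decimal place, 286.74 → 2 decimal places, 15.166 → 3 decimal places; limit is 1.
Rounded to 1 decimal place: 1292.2 kg.

1292.2 kg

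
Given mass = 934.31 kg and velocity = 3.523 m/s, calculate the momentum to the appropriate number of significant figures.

momentum = 934.31 kg × 3.523 m/s = 3291.57413 kg·m/s.
934.31 has 5 significant figures; 3.523 has 4.
Division/multiplication keeps the fewest: 4 significant figures.
Rounded: 3292 kg·m/s.

3292 kg·m/s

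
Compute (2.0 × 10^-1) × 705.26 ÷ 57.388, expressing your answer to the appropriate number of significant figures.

(2.0 × 10^-1) × 705.26 ÷ 57.388 = 2.45786575591…
Multiplication/division keeps the fewest significant figures: 2.0 × 10^-1 → 2 s.f., 705.26 → 5 s.f., 57.388 → 5 s.f.; limit is 2.
Rounded to 2 significant figures: 2.5.

2.5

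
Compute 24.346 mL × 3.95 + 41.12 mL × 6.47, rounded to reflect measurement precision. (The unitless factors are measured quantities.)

3.62 × 10² mL

24.346 × 3.95 = 96.1667 → 96.2 mL (3 s.f., last digit at the 10^-1 place).
41.12 × 6.47 = 266.0464 → 266 mL (3 s.f., last digit at the 10^0 place).
Sum: 362.2131 mL; keep the coarser place, 10^0.
Result: 3.62 × 10² mL.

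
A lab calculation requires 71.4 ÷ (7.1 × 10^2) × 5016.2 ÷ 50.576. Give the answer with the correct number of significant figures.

71.4 ÷ (7.1 × 10^2) × 5016.2 ÷ 50.576 = 9.97401985465…
Multiplication/division keeps the fewest significant figures: 71.4 → 3 s.f., 7.1 × 10^2 → 2 s.f., 5016.2 → 5 s.f., 50.576 → 5 s.f.; limit is 2.
Rounded to 2 significant figures: 10.

10.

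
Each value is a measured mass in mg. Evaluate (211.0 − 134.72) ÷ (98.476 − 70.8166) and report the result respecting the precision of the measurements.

2.76

211.0 − 134.72 = 76.28, limited to 1 d.p. → 3 s.f.; 98.476 − 70.8166 = 27.6594, limited to 3 d.p. → 5 s.f.
Carrying full precision, 76.28 ÷ 27.6594 = 2.75783278018…; keep min(3, 5) = 3 s.f.
Rounded to 3 significant figures: 2.76.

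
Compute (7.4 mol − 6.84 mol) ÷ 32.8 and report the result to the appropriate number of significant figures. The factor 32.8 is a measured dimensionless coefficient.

7.4 mol − 6.84 mol = 0.56 mol; the difference is limited to 1 decimal place (1 s.f.).
Carrying full precision, 0.56 ÷ 32.8 = 0.0170731707317… mol; 32.8 has 3 s.f., so the result keeps min(1, 3) = 1 s.f.
Rounded to 1 significant figure: 0.02 mol.

0.02 mol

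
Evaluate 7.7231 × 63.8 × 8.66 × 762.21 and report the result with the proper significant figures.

3.25 × 10^6

7.7231 × 63.8 × 8.66 × 762.21 = 3252406.88117…
Multiplication/division keeps the fewest significant figures: 7.7231 → 5 s.f., 63.8 → 3 s.f., 8.66 → 3 s.f., 762.21 → 5 s.f.; limit is 3.
Rounded to 3 significant figures: 3.25 × 10^6.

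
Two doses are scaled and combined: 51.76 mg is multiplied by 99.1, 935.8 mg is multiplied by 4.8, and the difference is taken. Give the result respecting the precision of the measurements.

51.76 × 99.1 = 5129.416 → 5.13 × 10³ mg (3 s.f., last digit at the 10^1 place).
935.8 × 4.8 = 4491.84 → 4.5 × 10³ mg (2 s.f., last digit at the 10^2 place).
Difference: 637.576 mg; keep the coarser place, 10^2.
Result: 6 × 10² mg.

6 × 10² mg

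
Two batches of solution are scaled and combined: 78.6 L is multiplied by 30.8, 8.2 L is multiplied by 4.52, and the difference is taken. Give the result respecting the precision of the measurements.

2.38 × 10³ L

78.6 × 30.8 = 2420.88 → 2.42 × 10³ L (3 s.f., last digit at the 10^1 place).
8.2 × 4.52 = 37.064 → 37 L (2 s.f., last digit at the 10^0 place).
Difference: 2383.816 L; keep the coarser place, 10^1.
Result: 2.38 × 10³ L.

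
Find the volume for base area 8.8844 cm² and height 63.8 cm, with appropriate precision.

volume = 8.8844 cm² × 63.8 cm = 566.82472 cm³.
8.8844 has 5 significant figures; 63.8 has 3.
Division/multiplication keeps the fewest: 3 significant figures.
Rounded: 567 cm³.

567 cm³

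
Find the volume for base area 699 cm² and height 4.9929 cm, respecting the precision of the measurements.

3.49 × 10^3 cm³

volume = 699 cm² × 4.9929 cm = 3490.0371 cm³.
699 has 3 significant figures; 4.9929 has 5.
Division/multiplication keeps the fewest: 3 significant figures.
Rounded: 3.49 × 10^3 cm³.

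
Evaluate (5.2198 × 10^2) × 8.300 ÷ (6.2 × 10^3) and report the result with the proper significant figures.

0.70

(5.2198 × 10^2) × 8.300 ÷ (6.2 × 10^3) = 0.698779677419…
Multiplication/division keeps the fewest significant figures: 5.2198 × 10^2 → 5 s.f., 8.300 → 4 s.f., 6.2 × 10^3 → 2 s.f.; limit is 2.
Rounded to 2 significant figures: 0.70.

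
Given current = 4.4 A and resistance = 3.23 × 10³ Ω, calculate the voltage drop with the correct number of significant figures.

1.4 × 10⁴ V

voltage drop = 4.4 A × 3.23 × 10³ Ω = 14212 V.
4.4 has 2 significant figures; 3.23 × 10³ has 3.
Division/multiplication keeps the fewest: 2 significant figures.
Rounded: 1.4 × 10⁴ V.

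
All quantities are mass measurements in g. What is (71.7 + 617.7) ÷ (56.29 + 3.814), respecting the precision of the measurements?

11.47

71.7 + 617.7 = 689.4, limited to 1 d.p. → 4 s.f.; 56.29 + 3.814 = 60.104, limited to 2 d.p. → 4 s.f.
Carrying full precision, 689.4 ÷ 60.104 = 11.4701184613…; keep min(4, 4) = 4 s.f.
Rounded to 4 significant figures: 11.47.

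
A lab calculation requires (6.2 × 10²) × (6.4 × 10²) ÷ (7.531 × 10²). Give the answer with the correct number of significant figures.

5.3 × 10²

(6.2 × 10²) × (6.4 × 10²) ÷ (7.531 × 10²) = 526.888859381…
Multiplication/division keeps the fewest significant figures: 6.2 × 10² → 2 s.f., 6.4 × 10² → 2 s.f., 7.531 × 10² → 4 s.f.; limit is 2.
Rounded to 2 significant figures: 5.3 × 10².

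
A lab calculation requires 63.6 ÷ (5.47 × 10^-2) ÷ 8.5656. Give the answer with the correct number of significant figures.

136

63.6 ÷ (5.47 × 10^-2) ÷ 8.5656 = 135.741298599…
Multiplication/division keeps the fewest significant figures: 63.6 → 3 s.f., 5.47 × 10^-2 → 3 s.f., 8.5656 → 5 s.f.; limit is 3.
Rounded to 3 significant figures: 136.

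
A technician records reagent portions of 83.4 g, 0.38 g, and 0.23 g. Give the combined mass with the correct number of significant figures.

84.0 g

83.4 g + 0.38 g + 0.23 g = 84.01 g.
Addition/subtraction keeps the fewest decimal places: 83.4 → 1 decimal place, 0.38 → 2 decimal places, 0.23 → 2 decimal places; limit is 1.
Rounded to 1 decimal place: 84.0 g.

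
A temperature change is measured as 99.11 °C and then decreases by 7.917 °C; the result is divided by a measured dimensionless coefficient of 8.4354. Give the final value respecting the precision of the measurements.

10.81 °C

99.11 °C − 7.917 °C = 91.193 °C; the difference is limited to 2 decimal places (4 s.f.).
Carrying full precision, 91.193 ÷ 8.4354 = 10.8107499348… °C; 8.4354 has 5 s.f., so the result keeps min(4, 5) = 4 s.f.
Rounded to 4 significant figures: 10.81 °C.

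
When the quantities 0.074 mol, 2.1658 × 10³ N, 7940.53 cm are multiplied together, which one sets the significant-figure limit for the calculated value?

0.074 mol → 2 s.f.; 2.1658 × 10³ N → 5 s.f.; 7940.53 cm → 6 s.f.
The fewest is 2 significant figures, from 0.074 mol.

0.074 mol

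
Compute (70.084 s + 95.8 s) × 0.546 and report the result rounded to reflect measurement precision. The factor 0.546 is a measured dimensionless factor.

90.6 s

70.084 s + 95.8 s = 165.884 s; the sum is limited to 1 decimal place (4 s.f.).
Carrying full precision, 165.884 × 0.546 = 90.572664 s; 0.546 has 3 s.f., so the result keeps min(4, 3) = 3 s.f.
Rounded to 3 significant figures: 90.6 s.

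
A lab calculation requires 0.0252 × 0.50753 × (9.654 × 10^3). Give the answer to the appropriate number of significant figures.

123

0.0252 × 0.50753 × (9.654 × 10^3) = 123.472304424
Multiplication/division keeps the fewest significant figures: 0.0252 → 3 s.f., 0.50753 → 5 s.f., 9.654 × 10^3 → 4 s.f.; limit is 3.
Rounded to 3 significant figures: 123.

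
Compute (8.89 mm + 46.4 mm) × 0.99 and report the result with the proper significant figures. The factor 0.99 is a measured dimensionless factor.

55 mm

8.89 mm + 46.4 mm = 55.29 mm; the sum is limited to 1 decimal place (3 s.f.).
Carrying full precision, 55.29 × 0.99 = 54.7371 mm; 0.99 has 2 s.f., so the result keeps min(3, 2) = 2 s.f.
Rounded to 2 significant figures: 55 mm.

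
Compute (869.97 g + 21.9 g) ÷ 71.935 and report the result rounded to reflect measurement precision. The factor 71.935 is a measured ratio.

12.40 g

869.97 g + 21.9 g = 891.87 g; the sum is limited to 1 decimal place (4 s.f.).
Carrying full precision, 891.87 ÷ 71.935 = 12.3982762216… g; 71.935 has 5 s.f., so the result keeps min(4, 5) = 4 s.f.
Rounded to 4 significant figures: 12.40 g.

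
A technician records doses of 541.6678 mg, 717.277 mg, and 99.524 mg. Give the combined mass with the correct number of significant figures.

541.6678 mg + 717.277 mg + 99.524 mg = 1358.4688 mg.
Addition/subtraction keeps the fewest decimal places: 541.6678 → 4 decimal places, 717.277 → 3 decimal places, 99.524 → 3 decimal places; limit is 3.
Rounded to 3 decimal places: 1358.469 mg.

1358.469 mg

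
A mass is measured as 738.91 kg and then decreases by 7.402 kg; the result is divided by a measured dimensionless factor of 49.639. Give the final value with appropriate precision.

14.737 kg

738.91 kg − 7.402 kg = 731.508 kg; the difference is limited to 2 decimal places (5 s.f.).
Carrying full precision, 731.508 ÷ 49.639 = 14.7365579484… kg; 49.639 has 5 s.f., so the result keeps min(5, 5) = 5 s.f.
Rounded to 5 significant figures: 14.737 kg.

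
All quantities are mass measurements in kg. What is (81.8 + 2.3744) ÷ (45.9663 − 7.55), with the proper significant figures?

81.8 + 2.3744 = 84.1744, limited to 1 d.p. → 3 s.f.; 45.9663 − 7.55 = 38.4163, limited to 2 d.p. → 4 s.f.
Carrying full precision, 84.1744 ÷ 38.4163 = 2.19111158545…; keep min(3, 4) = 3 s.f.
Rounded to 3 significant figures: 2.19.

2.19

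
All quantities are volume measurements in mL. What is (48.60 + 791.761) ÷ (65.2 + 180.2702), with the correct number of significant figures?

3.423

48.60 + 791.761 = 840.361, limited to 2 d.p. → 5 s.f.; 65.2 + 180.2702 = 245.4702, limited to 1 d.p. → 4 s.f.
Carrying full precision, 840.361 ÷ 245.4702 = 3.42347462136…; keep min(5, 4) = 4 s.f.
Rounded to 4 significant figures: 3.423.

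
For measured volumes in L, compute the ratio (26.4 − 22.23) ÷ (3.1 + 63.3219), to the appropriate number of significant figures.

6.3 × 10⁻²

26.4 − 22.23 = 4.17, limited to 1 d.p. → 2 s.f.; 3.1 + 63.3219 = 66.4219, limited to 1 d.p. → 3 s.f.
Carrying full precision, 4.17 ÷ 66.4219 = 0.0627804986006…; keep min(2, 3) = 2 s.f.
Rounded to 2 significant figures: 6.3 × 10⁻².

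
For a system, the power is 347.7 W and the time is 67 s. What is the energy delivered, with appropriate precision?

energy delivered = 347.7 W × 67 s = 23295.9 J.
347.7 has 4 significant figures; 67 has 2.
Division/multiplication keeps the fewest: 2 significant figures.
Rounded: 2.3 × 10^4 J.

2.3 × 10^4 J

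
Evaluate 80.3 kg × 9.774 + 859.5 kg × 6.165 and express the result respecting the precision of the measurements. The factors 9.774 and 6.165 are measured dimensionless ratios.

6084 kg

80.3 × 9.774 = 784.8522 → 785 kg (3 s.f., last digit at the 10^0 place).
859.5 × 6.165 = 5298.8175 → 5299 kg (4 s.f., last digit at the 10^0 place).
Sum: 6083.6697 kg; keep the coarser place, 10^0.
Result: 6084 kg.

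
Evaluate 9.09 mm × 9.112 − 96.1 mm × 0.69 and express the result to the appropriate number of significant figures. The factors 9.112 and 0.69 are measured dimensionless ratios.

17 mm

9.09 × 9.112 = 82.82808 → 82.8 mm (3 s.f., last digit at the 10^-1 place).
96.1 × 0.69 = 66.309 → 66 mm (2 s.f., last digit at the 10^0 place).
Difference: 16.51908 mm; keep the coarser place, 10^0.
Result: 17 mm.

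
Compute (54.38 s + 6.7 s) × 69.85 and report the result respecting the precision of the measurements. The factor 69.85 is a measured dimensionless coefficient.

54.38 s + 6.7 s = 61.08 s; the sum is limited to 1 decimal place (3 s.f.).
Carrying full precision, 61.08 × 69.85 = 4266.438 s; 69.85 has 4 s.f., so the result keeps min(3, 4) = 3 s.f.
Rounded to 3 significant figures: 4.27 × 10^3 s.

4.27 × 10^3 s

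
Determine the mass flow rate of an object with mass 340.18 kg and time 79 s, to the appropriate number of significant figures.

mass flow rate = 340.18 kg ÷ 79 s = 4.30607594937… kg/s.
340.18 has 5 significant figures; 79 has 2.
Division/multiplication keeps the fewest: 2 significant figures.
Rounded: 4.3 kg/s.

4.3 kg/s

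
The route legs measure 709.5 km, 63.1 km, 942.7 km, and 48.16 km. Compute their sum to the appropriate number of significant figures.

709.5 km + 63.1 km + 942.7 km + 48.16 km = 1763.46 km.
Addition/subtraction keeps the fewest decimal places: 709.5 → 1 decimal place, 63.1 → 1 decimal place, 942.7 → 1 decimal place, 48.16 → 2 decimal places; limit is 1.
Rounded to 1 decimal place: 1763.5 km.

1763.5 km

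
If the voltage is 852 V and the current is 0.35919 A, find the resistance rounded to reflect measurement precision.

2.37 × 10^3 Ω

resistance = 852 V ÷ 0.35919 A = 2372.00367494… Ω.
852 has 3 significant figures; 0.35919 has 5.
Division/multiplication keeps the fewest: 3 significant figures.
Rounded: 2.37 × 10^3 Ω.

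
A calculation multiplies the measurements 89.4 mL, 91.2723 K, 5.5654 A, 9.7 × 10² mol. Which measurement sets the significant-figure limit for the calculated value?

89.4 mL → 3 s.f.; 91.2723 K → 6 s.f.; 5.5654 A → 5 s.f.; 9.7 × 10² mol → 2 s.f.
The fewest is 2 significant figures, from 9.7 × 10² mol.

9.7 × 10² mol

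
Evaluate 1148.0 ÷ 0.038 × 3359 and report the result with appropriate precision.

1148.0 ÷ 0.038 × 3359 = 101477157.895…
Multiplication/division keeps the fewest significant figures: 1148.0 → 5 s.f., 0.038 → 2 s.f., 3359 → 4 s.f.; limit is 2.
Rounded to 2 significant figures: 1.0 × 10^8.

1.0 × 10^8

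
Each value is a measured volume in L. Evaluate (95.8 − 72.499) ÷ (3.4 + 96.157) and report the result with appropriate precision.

0.234

95.8 − 72.499 = 23.301, limited to 1 d.p. → 3 s.f.; 3.4 + 96.157 = 99.557, limited to 1 d.p. → 3 s.f.
Carrying full precision, 23.301 ÷ 99.557 = 0.234046827446…; keep min(3, 3) = 3 s.f.
Rounded to 3 significant figures: 0.234.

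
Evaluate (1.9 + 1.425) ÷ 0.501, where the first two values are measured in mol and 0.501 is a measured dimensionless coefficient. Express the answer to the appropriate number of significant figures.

1.9 mol + 1.425 mol = 3.325 mol; the sum is limited to 1 decimal place (2 s.f.).
Carrying full precision, 3.325 ÷ 0.501 = 6.63672654691… mol; 0.501 has 3 s.f., so the result keeps min(2, 3) = 2 s.f.
Rounded to 2 significant figures: 6.6 mol.

6.6 mol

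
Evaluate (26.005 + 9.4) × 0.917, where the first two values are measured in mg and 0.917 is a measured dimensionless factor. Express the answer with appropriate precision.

26.005 mg + 9.4 mg = 35.405 mg; the sum is limited to 1 decimal place (3 s.f.).
Carrying full precision, 35.405 × 0.917 = 32.466385 mg; 0.917 has 3 s.f., so the result keeps min(3, 3) = 3 s.f.
Rounded to 3 significant figures: 32.5 mg.

32.5 mg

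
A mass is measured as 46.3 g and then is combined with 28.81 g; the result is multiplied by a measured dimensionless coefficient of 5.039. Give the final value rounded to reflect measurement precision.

46.3 g + 28.81 g = 75.11 g; the sum is limited to 1 decimal place (3 s.f.).
Carrying full precision, 75.11 × 5.039 = 378.47929 g; 5.039 has 4 s.f., so the result keeps min(3, 4) = 3 s.f.
Rounded to 3 significant figures: 3.78 × 10² g.

3.78 × 10² g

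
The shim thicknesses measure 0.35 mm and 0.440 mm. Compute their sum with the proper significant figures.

0.35 mm + 0.440 mm = 0.790 mm.
Addition/subtraction keeps the fewest decimal places: 0.35 → 2 decimal places, 0.440 → 3 decimal places; limit is 2.
Rounded to 2 decimal places: 0.79 mm.

0.79 mm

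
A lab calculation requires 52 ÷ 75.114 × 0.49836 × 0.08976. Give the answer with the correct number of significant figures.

0.031

52 ÷ 75.114 × 0.49836 × 0.08976 = 0.0309676660436…
Multiplication/division keeps the fewest significant figures: 52 → 2 s.f., 75.114 → 5 s.f., 0.49836 → 5 s.f., 0.08976 → 4 s.f.; limit is 2.
Rounded to 2 significant figures: 0.031.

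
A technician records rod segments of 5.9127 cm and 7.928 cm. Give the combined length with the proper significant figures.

5.9127 cm + 7.928 cm = 13.8407 cm.
Addition/subtraction keeps the fewest decimal places: 5.9127 → 4 decimal places, 7.928 → 3 decimal places; limit is 3.
Rounded to 3 decimal places: 13.841 cm.

13.841 cm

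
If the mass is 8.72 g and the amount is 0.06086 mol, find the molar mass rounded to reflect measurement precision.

1.43 × 10^2 g/mol

molar mass = 8.72 g ÷ 0.06086 mol = 143.279658232… g/mol.
8.72 has 3 significant figures; 0.06086 has 4.
Division/multiplication keeps the fewest: 3 significant figures.
Rounded: 1.43 × 10^2 g/mol.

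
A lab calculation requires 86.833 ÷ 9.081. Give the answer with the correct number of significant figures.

9.562

86.833 ÷ 9.081 = 9.56205263737…
Multiplication/division keeps the fewest significant figures: 86.833 → 5 s.f., 9.081 → 4 s.f.; limit is 4.
Rounded to 4 significant figures: 9.562.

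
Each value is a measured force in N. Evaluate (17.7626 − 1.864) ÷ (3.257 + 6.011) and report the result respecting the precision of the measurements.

17.7626 − 1.864 = 15.8986, limited to 3 d.p. → 5 s.f.; 3.257 + 6.011 = 9.268, limited to 3 d.p. → 4 s.f.
Carrying full precision, 15.8986 ÷ 9.268 = 1.71542943461…; keep min(5, 4) = 4 s.f.
Rounded to 4 significant figures: 1.715.

1.715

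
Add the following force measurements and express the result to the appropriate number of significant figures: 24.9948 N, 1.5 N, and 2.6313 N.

24.9948 N + 1.5 N + 2.6313 N = 29.1261 N.
Addition/subtraction keeps the fewest decimal places: 24.9948 → 4 decimal places, 1.5 → 1 decimal place, 2.6313 → 4 decimal places; limit is 1.
Rounded to 1 decimal place: 29.1 N.

29.1 N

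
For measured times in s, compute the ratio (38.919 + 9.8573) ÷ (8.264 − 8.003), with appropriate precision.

187

38.919 + 9.8573 = 48.7763, limited to 3 d.p. → 5 s.f.; 8.264 − 8.003 = 0.261, limited to 3 d.p. → 3 s.f.
Carrying full precision, 48.7763 ÷ 0.261 = 186.882375479…; keep min(5, 3) = 3 s.f.
Rounded to 3 significant figures: 187.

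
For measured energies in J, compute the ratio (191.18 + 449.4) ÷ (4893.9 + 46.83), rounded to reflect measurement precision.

0.1297

191.18 + 449.4 = 640.58, limited to 1 d.p. → 4 s.f.; 4893.9 + 46.83 = 4940.73, limited to 1 d.p. → 5 s.f.
Carrying full precision, 640.58 ÷ 4940.73 = 0.129652905542…; keep min(4, 5) = 4 s.f.
Rounded to 4 significant figures: 0.1297.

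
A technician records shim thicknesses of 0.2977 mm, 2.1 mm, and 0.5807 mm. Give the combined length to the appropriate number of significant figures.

3.0 mm

0.2977 mm + 2.1 mm + 0.5807 mm = 2.9784 mm.
Addition/subtraction keeps the fewest decimal places: 0.2977 → 4 decimal places, 2.1 → 1 decimal place, 0.5807 → 4 decimal places; limit is 1.
Rounded to 1 decimal place: 3.0 mm.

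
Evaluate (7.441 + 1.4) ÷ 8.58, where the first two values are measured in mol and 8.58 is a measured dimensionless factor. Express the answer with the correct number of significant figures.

1.0 mol

7.441 mol + 1.4 mol = 8.841 mol; the sum is limited to 1 decimal place (2 s.f.).
Carrying full precision, 8.841 ÷ 8.58 = 1.03041958042… mol; 8.58 has 3 s.f., so the result keeps min(2, 3) = 2 s.f.
Rounded to 2 significant figures: 1.0 mol.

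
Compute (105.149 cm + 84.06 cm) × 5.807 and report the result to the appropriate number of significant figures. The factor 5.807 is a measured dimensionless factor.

1099 cm

105.149 cm + 84.06 cm = 189.209 cm; the sum is limited to 2 decimal places (5 s.f.).
Carrying full precision, 189.209 × 5.807 = 1098.736663 cm; 5.807 has 4 s.f., so the result keeps min(5, 4) = 4 s.f.
Rounded to 4 significant figures: 1099 cm.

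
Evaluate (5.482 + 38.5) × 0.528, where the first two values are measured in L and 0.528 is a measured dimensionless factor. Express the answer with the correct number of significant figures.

5.482 L + 38.5 L = 43.982 L; the sum is limited to 1 decimal place (3 s.f.).
Carrying full precision, 43.982 × 0.528 = 23.222496 L; 0.528 has 3 s.f., so the result keeps min(3, 3) = 3 s.f.
Rounded to 3 significant figures: 23.2 L.

23.2 L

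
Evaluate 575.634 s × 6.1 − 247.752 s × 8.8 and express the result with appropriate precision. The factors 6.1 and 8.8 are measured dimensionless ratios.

1.3 × 10³ s

575.634 × 6.1 = 3511.3674 → 3.5 × 10³ s (2 s.f., last digit at the 10^2 place).
247.752 × 8.8 = 2180.2176 → 2.2 × 10³ s (2 s.f., last digit at the 10^2 place).
Difference: 1331.1498 s; keep the coarser place, 10^2.
Result: 1.3 × 10³ s.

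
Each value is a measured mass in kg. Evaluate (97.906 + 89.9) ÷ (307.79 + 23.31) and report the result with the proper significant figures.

97.906 + 89.9 = 187.806, limited to 1 d.p. → 4 s.f.; 307.79 + 23.31 = 331.10, limited to 2 d.p. → 5 s.f.
Carrying full precision, 187.806 ÷ 331.10 = 0.567218363032…; keep min(4, 5) = 4 s.f.
Rounded to 4 significant figures: 5.672 × 10^-1.

5.672 × 10^-1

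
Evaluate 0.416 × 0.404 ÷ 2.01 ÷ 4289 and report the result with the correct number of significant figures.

1.95 × 10⁻⁵

0.416 × 0.404 ÷ 2.01 ÷ 4289 = 0.0000194949709369…
Multiplication/division keeps the fewest significant figures: 0.416 → 3 s.f., 0.404 → 3 s.f., 2.01 → 3 s.f., 4289 → 4 s.f.; limit is 3.
Rounded to 3 significant figures: 1.95 × 10⁻⁵.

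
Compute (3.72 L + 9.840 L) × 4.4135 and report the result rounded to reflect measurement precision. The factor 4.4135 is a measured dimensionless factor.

3.72 L + 9.840 L = 13.560 L; the sum is limited to 2 decimal places (4 s.f.).
Carrying full precision, 13.560 × 4.4135 = 59.84706 L; 4.4135 has 5 s.f., so the result keeps min(4, 5) = 4 s.f.
Rounded to 4 significant figures: 59.85 L.

59.85 L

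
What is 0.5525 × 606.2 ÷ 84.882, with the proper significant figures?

3.946

0.5525 × 606.2 ÷ 84.882 = 3.94577766782…
Multiplication/division keeps the fewest significant figures: 0.5525 → 4 s.f., 606.2 → 4 s.f., 84.882 → 5 s.f.; limit is 4.
Rounded to 4 significant figures: 3.946.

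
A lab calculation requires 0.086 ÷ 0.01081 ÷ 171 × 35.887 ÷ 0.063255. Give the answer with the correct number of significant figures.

0.086 ÷ 0.01081 ÷ 171 × 35.887 ÷ 0.063255 = 26.3948343946…
Multiplication/division keeps the fewest significant figures: 0.086 → 2 s.f., 0.01081 → 4 s.f., 171 → 3 s.f., 35.887 → 5 s.f., 0.063255 → 5 s.f.; limit is 2.
Rounded to 2 significant figures: 26.

26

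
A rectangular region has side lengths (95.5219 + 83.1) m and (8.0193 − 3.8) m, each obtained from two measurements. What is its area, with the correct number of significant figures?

7.5 × 10² m²

95.5219 + 83.1 = 178.6219, limited to 1 d.p. → 4 s.f.; 8.0193 − 3.8 = 4.2193, limited to 1 d.p. → 2 s.f.
Carrying full precision, 178.6219 × 4.2193 = 753.65938267; keep min(4, 2) = 2 s.f.
Rounded to 2 significant figures: 7.5 × 10² m².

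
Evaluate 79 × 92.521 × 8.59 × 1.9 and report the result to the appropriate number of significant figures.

1.2 × 10^5

79 × 92.521 × 8.59 × 1.9 = 119292.784039
Multiplication/division keeps the fewest significant figures: 79 → 2 s.f., 92.521 → 5 s.f., 8.59 → 3 s.f., 1.9 → 2 s.f.; limit is 2.
Rounded to 2 significant figures: 1.2 × 10^5.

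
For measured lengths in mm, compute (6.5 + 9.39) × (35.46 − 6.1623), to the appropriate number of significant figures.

6.5 + 9.39 = 15.89, limited to 1 d.p. → 3 s.f.; 35.46 − 6.1623 = 29.2977, limited to 2 d.p. → 4 s.f.
Carrying full precision, 15.89 × 29.2977 = 465.540453; keep min(3, 4) = 3 s.f.
Rounded to 3 significant figures: 466 mm².

466 mm²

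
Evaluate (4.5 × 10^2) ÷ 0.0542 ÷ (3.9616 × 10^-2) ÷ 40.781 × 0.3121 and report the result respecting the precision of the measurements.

1.6 × 10^3

(4.5 × 10^2) ÷ 0.0542 ÷ (3.9616 × 10^-2) ÷ 40.781 × 0.3121 = 1603.90448532…
Multiplication/division keeps the fewest significant figures: 4.5 × 10^2 → 2 s.f., 0.0542 → 3 s.f., 3.9616 × 10^-2 → 5 s.f., 40.781 → 5 s.f., 0.3121 → 4 s.f.; limit is 2.
Rounded to 2 significant figures: 1.6 × 10^3.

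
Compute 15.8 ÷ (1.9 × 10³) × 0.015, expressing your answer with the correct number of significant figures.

1.2 × 10⁻⁴

15.8 ÷ (1.9 × 10³) × 0.015 = 0.000124736842105…
Multiplication/division keeps the fewest significant figures: 15.8 → 3 s.f., 1.9 × 10³ → 2 s.f., 0.015 → 2 s.f.; limit is 2.
Rounded to 2 significant figures: 1.2 × 10⁻⁴.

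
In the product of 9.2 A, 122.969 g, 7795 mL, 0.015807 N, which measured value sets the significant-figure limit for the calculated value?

9.2 A → 2 s.f.; 122.969 g → 6 s.f.; 7795 mL → 4 s.f.; 0.015807 N → 5 s.f.
The fewest is 2 significant figures, from 9.2 A.

9.2 A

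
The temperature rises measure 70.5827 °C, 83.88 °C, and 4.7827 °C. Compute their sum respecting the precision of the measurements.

1.5925 × 10² °C

70.5827 °C + 83.88 °C + 4.7827 °C = 159.2454 °C.
Addition/subtraction keeps the fewest decimal places: 70.5827 → 4 decimal places, 83.88 → 2 decimal places, 4.7827 → 4 decimal places; limit is 2.
Rounded to 2 decimal places: 1.5925 × 10² °C.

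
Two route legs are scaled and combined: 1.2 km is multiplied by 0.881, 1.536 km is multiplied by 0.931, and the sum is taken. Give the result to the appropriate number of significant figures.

2.5 km

1.2 × 0.881 = 1.0572 → 1.1 km (2 s.f., last digit at the 10^-1 place).
1.536 × 0.931 = 1.430016 → 1.43 km (3 s.f., last digit at the 10^-2 place).
Sum: 2.487216 km; keep the coarser place, 10^-1.
Result: 2.5 km.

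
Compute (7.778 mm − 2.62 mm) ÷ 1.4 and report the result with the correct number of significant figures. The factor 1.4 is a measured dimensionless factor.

3.7 mm

7.778 mm − 2.62 mm = 5.158 mm; the difference is limited to 2 decimal places (3 s.f.).
Carrying full precision, 5.158 ÷ 1.4 = 3.68428571429… mm; 1.4 has 2 s.f., so the result keeps min(3, 2) = 2 s.f.
Rounded to 2 significant figures: 3.7 mm.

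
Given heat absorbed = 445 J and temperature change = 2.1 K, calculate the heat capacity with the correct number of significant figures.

2.1 × 10² J/K

heat capacity = 445 J ÷ 2.1 K = 211.904761905… J/K.
445 has 3 significant figures; 2.1 has 2.
Division/multiplication keeps the fewest: 2 significant figures.
Rounded: 2.1 × 10² J/K.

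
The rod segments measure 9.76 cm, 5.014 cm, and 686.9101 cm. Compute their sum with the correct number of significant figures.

9.76 cm + 5.014 cm + 686.9101 cm = 701.6841 cm.
Addition/subtraction keeps the fewest decimal places: 9.76 → 2 decimal places, 5.014 → 3 decimal places, 686.9101 → 4 decimal places; limit is 2.
Rounded to 2 decimal places: 701.68 cm.

701.68 cm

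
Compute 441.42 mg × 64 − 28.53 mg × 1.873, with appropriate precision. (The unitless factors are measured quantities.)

441.42 × 64 = 28250.88 → 2.8 × 10⁴ mg (2 s.f., last digit at the 10^3 place).
28.53 × 1.873 = 53.43669 → 53.44 mg (4 s.f., last digit at the 10^-2 place).
Difference: 28197.44331 mg; keep the coarser place, 10^3.
Result: 2.8 × 10⁴ mg.

2.8 × 10⁴ mg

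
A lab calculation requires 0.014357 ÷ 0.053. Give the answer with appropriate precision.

0.27

0.014357 ÷ 0.053 = 0.270886792453…
Multiplication/division keeps the fewest significant figures: 0.014357 → 5 s.f., 0.053 → 2 s.f.; limit is 2.
Rounded to 2 significant figures: 0.27.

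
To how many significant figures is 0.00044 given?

0.00044: leading zeros are not significant.

2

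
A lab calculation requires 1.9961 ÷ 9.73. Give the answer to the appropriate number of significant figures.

1.9961 ÷ 9.73 = 0.205149023638…
Multiplication/division keeps the fewest significant figures: 1.9961 → 5 s.f., 9.73 → 3 s.f.; limit is 3.
Rounded to 3 significant figures: 0.205.

0.205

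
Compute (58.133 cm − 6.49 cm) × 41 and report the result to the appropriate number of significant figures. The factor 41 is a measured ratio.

2.1 × 10³ cm

58.133 cm − 6.49 cm = 51.643 cm; the difference is limited to 2 decimal places (4 s.f.).
Carrying full precision, 51.643 × 41 = 2117.363 cm; 41 has 2 s.f., so the result keeps min(4, 2) = 2 s.f.
Rounded to 2 significant figures: 2.1 × 10³ cm.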